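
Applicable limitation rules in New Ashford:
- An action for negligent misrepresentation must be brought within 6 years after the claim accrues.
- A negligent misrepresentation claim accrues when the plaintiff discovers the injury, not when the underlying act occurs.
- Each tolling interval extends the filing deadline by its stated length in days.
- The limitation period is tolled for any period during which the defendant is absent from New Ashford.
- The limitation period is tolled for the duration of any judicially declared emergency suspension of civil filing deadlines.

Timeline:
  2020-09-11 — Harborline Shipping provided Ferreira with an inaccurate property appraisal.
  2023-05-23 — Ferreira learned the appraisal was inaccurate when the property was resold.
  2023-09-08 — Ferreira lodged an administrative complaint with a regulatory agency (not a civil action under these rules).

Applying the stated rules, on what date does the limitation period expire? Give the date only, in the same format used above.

The claim did not accrue until Ferreira discovered the injury on 2023-05-23; the 2020-09-11 act date does not start the clock under the stated rule.
Adding the 6 years base period to 2023-05-23 gives a deadline of 2029-05-23, before any tolling.
None of the other events listed affects the running of the period under the stated rules.

2029-05-23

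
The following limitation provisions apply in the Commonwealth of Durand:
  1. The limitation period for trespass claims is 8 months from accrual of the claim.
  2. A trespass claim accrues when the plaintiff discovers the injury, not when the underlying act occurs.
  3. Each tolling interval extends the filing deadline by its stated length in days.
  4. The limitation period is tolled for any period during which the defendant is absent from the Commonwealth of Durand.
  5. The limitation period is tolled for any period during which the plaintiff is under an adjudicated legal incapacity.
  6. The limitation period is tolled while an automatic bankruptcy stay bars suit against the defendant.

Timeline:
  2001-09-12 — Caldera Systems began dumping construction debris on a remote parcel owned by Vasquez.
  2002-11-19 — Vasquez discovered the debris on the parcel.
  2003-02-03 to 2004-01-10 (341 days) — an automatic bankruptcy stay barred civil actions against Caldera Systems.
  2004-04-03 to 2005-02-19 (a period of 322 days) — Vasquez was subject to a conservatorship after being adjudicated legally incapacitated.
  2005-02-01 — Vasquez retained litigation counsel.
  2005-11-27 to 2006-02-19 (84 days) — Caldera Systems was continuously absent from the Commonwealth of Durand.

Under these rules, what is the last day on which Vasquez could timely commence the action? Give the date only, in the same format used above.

Accrual is tied to discovery, so the period began on 2002-11-19 rather than on 2001-09-12 when the act occurred.
The untolled deadline — 8 months after 2002-11-19 — is 2003-07-19.
Because the automatic bankruptcy stay ran from 2003-02-03 to 2004-01-10, the deadline is extended by 341 days to 2004-06-24.
The period was tolled for 322 days by the plaintiff's legal incapacity (2004-04-03 to 2005-02-19), pushing the deadline to 2005-05-12.
By the time the defendant's absence from the jurisdiction began on 2005-11-27, the limitation period had already expired on 2005-05-12; that interval cannot revive it.
The other events in the timeline have no effect on the limitation period under the stated rules.

2005-05-12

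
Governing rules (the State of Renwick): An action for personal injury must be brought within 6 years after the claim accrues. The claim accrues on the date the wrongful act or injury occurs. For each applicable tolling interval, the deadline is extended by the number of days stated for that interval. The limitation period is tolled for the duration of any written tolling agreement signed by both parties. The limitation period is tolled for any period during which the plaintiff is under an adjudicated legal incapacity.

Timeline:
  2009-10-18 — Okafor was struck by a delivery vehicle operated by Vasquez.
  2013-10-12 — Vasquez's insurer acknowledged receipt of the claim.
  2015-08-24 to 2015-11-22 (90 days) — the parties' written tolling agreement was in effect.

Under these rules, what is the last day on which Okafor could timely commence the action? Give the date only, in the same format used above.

2016-01-16

The claim accrued on 2009-10-18, the date of the act.
Adding the 6 years base period to 2009-10-18 gives a deadline of 2015-10-18, before any tolling.
The period was tolled for 90 days by the written tolling agreement (2015-08-24 to 2015-11-22), pushing the deadline to 2016-01-16.
Nothing else in the chronology tolls or restarts the period.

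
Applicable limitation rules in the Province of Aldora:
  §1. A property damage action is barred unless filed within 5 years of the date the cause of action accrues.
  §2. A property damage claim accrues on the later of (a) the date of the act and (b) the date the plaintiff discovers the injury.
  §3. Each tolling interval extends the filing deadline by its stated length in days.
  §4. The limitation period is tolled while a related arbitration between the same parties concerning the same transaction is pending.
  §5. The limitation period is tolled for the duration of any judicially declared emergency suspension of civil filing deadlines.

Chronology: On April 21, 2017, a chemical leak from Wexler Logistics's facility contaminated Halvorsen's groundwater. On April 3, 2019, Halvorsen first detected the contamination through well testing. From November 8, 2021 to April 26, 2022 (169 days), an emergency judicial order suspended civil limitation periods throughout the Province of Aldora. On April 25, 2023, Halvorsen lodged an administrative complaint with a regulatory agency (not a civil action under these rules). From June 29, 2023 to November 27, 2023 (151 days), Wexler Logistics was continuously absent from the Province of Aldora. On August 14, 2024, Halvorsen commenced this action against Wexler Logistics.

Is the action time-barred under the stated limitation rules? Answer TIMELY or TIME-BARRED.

TIMELY

The claim accrued on April 3, 2019 — the later of the April 21, 2017 act and the April 3, 2019 discovery.
5 years from April 3, 2019 is April 3, 2024.
The emergency suspension of filing deadlines from November 8, 2021 to April 26, 2022 tolled the period for 169 days, extending the deadline to September 19, 2024.
Although the defendant's absence ran from June 29, 2023 to November 27, 2023, the stated rules do not make that a tolling event, so it is disregarded.
Nothing else in the chronology tolls or restarts the period.
Halvorsen filed on August 14, 2024, before the September 19, 2024 deadline, so the action is timely.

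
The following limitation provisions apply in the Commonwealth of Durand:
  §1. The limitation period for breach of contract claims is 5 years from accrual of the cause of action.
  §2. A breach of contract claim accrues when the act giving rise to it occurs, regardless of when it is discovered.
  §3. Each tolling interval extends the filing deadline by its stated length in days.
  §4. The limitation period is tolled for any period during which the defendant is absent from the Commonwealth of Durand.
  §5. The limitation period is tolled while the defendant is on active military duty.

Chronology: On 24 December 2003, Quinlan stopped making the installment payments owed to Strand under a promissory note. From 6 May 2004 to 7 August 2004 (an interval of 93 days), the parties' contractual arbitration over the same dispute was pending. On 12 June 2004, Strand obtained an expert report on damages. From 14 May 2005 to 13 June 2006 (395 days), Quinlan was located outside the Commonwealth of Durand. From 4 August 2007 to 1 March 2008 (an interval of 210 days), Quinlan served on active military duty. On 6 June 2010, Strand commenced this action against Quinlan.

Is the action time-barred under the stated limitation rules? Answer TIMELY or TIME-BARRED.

The claim accrued on 24 December 2003, when the wrongful act occurred.
Adding the 5 years base period to 24 December 2003 gives a deadline of 24 December 2008, before any tolling.
Because the defendant's absence from the jurisdiction ran from 14 May 2005 to 13 June 2006, the deadline is extended by 395 days to 23 January 2010.
Because the defendant's active military service ran from 4 August 2007 to 1 March 2008, the deadline is extended by 210 days to 21 August 2010.
Although a pending arbitration ran from 6 May 2004 to 7 August 2004, the stated rules do not make that a tolling event, so it is disregarded.
The other events in the timeline have no effect on the limitation period under the stated rules.
The 6 June 2010 filing precedes the 21 August 2010 deadline; the claim is timely.

TIMELY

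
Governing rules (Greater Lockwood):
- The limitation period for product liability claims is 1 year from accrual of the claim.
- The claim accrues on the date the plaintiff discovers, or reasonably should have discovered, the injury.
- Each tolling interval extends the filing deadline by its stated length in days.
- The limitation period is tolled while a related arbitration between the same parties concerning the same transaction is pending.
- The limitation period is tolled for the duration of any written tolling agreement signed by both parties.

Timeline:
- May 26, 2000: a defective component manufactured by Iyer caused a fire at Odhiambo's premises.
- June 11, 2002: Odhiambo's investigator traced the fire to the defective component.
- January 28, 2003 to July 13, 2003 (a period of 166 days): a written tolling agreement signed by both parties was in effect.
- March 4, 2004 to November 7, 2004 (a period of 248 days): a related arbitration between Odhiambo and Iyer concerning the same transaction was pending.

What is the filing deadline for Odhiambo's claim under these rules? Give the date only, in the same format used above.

November 24, 2003

Under the discovery rule, the claim accrued on June 11, 2002, when Odhiambo discovered the injury — not on the May 26, 2000 date of the underlying act.
1 year from June 11, 2002 is June 11, 2003.
The period was tolled for 166 days by the written tolling agreement (January 28, 2003 to July 13, 2003), pushing the deadline to November 24, 2003.
The pending related arbitration starting March 4, 2004 came too late — the period had run on November 24, 2003 — and so does not extend the deadline.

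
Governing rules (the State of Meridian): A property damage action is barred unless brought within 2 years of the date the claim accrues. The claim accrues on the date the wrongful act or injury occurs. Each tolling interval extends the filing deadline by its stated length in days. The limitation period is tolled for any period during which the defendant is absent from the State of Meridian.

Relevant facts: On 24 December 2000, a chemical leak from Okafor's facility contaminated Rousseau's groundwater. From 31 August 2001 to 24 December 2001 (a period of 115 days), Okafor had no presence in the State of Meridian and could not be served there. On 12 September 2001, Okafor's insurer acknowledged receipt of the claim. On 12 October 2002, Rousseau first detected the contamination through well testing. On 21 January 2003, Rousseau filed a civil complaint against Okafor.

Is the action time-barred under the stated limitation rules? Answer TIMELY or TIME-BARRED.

TIMELY

The claim accrued on 24 December 2000, when the wrongful act occurred; under the stated occurrence rule the 12 October 2002 discovery does not delay accrual.
2 years from 24 December 2000 is 24 December 2002.
The period was tolled for 115 days by the defendant's absence from the jurisdiction (31 August 2001 to 24 December 2001), pushing the deadline to 18 April 2003.
Nothing else in the chronology tolls or restarts the period.
Filing on 21 January 2003 beat the 18 April 2003 deadline — the action is timely.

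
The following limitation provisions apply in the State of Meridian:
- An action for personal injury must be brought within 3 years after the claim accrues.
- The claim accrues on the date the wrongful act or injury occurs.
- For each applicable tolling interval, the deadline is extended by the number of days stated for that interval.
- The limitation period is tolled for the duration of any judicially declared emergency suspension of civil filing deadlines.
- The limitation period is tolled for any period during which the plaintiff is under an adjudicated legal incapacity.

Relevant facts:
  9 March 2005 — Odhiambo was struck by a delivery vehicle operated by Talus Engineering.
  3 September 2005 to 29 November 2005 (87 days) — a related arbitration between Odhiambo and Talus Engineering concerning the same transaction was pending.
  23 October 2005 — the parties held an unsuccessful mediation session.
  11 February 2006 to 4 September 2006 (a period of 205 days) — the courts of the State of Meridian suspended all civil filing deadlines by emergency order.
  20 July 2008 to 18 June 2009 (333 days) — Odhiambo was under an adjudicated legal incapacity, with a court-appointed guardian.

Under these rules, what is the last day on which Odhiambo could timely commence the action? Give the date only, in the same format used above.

29 August 2009

The claim accrued on 9 March 2005, when the wrongful act occurred.
The untolled deadline — 3 years after 9 March 2005 — is 9 March 2008.
Because the emergency suspension of filing deadlines ran from 11 February 2006 to 4 September 2006, the deadline is extended by 205 days to 30 September 2008.
Because the plaintiff's legal incapacity ran from 20 July 2008 to 18 June 2009, the deadline is extended by 333 days to 29 August 2009.
The pending related arbitration from 3 September 2005 to 29 November 2005 does not toll the period, because no stated rule makes a pending arbitration a tolling event.
None of the other events listed affects the running of the period under the stated rules.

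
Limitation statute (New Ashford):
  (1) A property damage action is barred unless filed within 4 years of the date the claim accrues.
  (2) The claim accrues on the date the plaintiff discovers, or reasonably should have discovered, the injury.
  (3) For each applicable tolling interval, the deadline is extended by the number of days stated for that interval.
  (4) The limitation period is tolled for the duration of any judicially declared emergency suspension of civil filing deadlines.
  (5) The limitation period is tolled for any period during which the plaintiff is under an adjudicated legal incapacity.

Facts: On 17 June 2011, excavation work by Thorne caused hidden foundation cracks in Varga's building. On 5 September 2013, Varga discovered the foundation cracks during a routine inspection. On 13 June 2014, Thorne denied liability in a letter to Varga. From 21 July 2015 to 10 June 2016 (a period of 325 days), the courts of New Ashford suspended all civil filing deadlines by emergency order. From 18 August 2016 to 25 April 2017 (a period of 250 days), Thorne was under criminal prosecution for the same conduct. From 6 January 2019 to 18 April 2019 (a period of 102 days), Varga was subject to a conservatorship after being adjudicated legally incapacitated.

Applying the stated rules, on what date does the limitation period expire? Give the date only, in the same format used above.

Accrual is tied to discovery, so the period began on 5 September 2013 rather than on 17 June 2011 when the act occurred.
The untolled deadline — 4 years after 5 September 2013 — is 5 September 2017.
The emergency suspension of filing deadlines from 21 July 2015 to 10 June 2016 tolled the period for 325 days, extending the deadline to 27 July 2018.
The plaintiff's legal incapacity from 6 January 2019 to 18 April 2019 began after the period had already run on 27 July 2018, so it has no tolling effect.
No stated provision tolls the period for a criminal prosecution, so the interval from 18 August 2016 to 25 April 2017 has no effect on the deadline.
The other events in the timeline have no effect on the limitation period under the stated rules.

27 July 2018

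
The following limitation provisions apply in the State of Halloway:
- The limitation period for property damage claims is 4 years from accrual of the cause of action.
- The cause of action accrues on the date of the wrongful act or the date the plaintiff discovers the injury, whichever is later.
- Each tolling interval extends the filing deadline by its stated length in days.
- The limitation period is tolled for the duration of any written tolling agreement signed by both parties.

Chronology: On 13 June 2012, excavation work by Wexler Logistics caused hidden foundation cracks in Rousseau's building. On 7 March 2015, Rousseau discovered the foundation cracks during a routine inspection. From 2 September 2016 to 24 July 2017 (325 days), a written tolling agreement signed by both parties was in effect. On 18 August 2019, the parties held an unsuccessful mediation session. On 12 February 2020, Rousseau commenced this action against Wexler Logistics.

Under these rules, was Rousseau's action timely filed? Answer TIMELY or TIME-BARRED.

The claim accrued on 7 March 2015 — the later of the 13 June 2012 act and the 7 March 2015 discovery.
Adding the 4 years base period to 7 March 2015 gives a deadline of 7 March 2019, before any tolling.
Because the written tolling agreement ran from 2 September 2016 to 24 July 2017, the deadline is extended by 325 days to 26 January 2020.
The other events in the timeline have no effect on the limitation period under the stated rules.
Filing on 12 February 2020 missed the 26 January 2020 deadline — the action is time-barred.

TIME-BARRED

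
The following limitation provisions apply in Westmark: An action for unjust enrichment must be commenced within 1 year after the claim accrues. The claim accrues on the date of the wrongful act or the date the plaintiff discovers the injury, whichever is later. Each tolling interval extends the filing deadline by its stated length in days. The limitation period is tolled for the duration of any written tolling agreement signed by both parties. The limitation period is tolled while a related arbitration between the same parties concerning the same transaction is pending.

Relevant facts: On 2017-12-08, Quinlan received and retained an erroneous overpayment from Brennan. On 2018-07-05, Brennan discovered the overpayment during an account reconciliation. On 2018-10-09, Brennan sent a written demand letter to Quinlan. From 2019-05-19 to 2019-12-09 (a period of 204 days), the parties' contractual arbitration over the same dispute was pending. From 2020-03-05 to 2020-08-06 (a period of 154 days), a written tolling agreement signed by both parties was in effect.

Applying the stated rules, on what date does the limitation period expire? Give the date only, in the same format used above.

Because discovery on 2018-07-05 post-dates the 2017-12-08 act, accrual under the later-of rule falls on 2018-07-05.
The untolled deadline — 1 year after 2018-07-05 — is 2019-07-05.
The period was tolled for 204 days by the pending related arbitration (2019-05-19 to 2019-12-09), pushing the deadline to 2020-01-25.
The written tolling agreement starting 2020-03-05 came too late — the period had run on 2020-01-25 — and so does not extend the deadline.
Nothing else in the chronology tolls or restarts the period.

2020-01-25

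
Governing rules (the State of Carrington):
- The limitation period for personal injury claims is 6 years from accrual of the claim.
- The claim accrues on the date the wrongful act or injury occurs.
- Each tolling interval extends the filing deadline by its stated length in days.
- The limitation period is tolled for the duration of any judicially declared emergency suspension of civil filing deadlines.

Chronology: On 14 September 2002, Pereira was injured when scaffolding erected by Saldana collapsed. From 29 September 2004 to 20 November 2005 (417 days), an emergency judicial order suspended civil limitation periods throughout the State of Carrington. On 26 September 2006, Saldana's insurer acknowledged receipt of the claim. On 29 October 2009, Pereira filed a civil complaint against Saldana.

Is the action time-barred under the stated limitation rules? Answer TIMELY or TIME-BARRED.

The claim accrued on 14 September 2002, when the wrongful act occurred.
The untolled deadline — 6 years after 14 September 2002 — is 14 September 2008.
The period was tolled for 417 days by the emergency suspension of filing deadlines (29 September 2004 to 20 November 2005), pushing the deadline to 5 November 2009.
None of the other events listed affects the running of the period under the stated rules.
Filing on 29 October 2009 beat the 5 November 2009 deadline — the action is timely.

TIMELY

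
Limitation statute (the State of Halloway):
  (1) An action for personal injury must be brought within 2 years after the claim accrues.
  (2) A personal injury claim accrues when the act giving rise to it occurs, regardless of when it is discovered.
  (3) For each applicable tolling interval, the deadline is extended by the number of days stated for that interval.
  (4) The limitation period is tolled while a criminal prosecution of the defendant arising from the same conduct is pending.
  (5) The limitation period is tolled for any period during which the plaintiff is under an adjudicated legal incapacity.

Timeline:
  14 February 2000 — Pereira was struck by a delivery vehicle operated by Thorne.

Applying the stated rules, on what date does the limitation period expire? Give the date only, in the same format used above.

The limitation period began to run on 14 February 2000.
The untolled deadline — 2 years after 14 February 2000 — is 14 February 2002.

14 February 2002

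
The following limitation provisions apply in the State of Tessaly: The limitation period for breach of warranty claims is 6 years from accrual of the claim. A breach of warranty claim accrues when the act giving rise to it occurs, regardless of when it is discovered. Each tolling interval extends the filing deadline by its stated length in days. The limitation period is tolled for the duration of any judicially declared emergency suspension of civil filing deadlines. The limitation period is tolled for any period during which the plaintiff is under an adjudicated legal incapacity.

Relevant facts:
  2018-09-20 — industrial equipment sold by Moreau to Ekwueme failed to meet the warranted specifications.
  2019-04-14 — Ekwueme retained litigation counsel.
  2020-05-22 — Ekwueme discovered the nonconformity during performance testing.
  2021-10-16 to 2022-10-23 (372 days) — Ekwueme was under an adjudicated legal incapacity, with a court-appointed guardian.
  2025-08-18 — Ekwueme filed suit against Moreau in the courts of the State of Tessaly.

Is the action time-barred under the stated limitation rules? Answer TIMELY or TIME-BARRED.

TIMELY

Because the rule ties accrual to occurrence, the claim accrued on 2018-09-20, not on the 2020-05-22 discovery date.
The untolled deadline — 6 years after 2018-09-20 — is 2024-09-20.
The plaintiff's legal incapacity from 2021-10-16 to 2022-10-23 tolled the period for 372 days, extending the deadline to 2025-09-27.
Nothing else in the chronology tolls or restarts the period.
Ekwueme filed on 2025-08-18, before the 2025-09-27 deadline, so the action is timely.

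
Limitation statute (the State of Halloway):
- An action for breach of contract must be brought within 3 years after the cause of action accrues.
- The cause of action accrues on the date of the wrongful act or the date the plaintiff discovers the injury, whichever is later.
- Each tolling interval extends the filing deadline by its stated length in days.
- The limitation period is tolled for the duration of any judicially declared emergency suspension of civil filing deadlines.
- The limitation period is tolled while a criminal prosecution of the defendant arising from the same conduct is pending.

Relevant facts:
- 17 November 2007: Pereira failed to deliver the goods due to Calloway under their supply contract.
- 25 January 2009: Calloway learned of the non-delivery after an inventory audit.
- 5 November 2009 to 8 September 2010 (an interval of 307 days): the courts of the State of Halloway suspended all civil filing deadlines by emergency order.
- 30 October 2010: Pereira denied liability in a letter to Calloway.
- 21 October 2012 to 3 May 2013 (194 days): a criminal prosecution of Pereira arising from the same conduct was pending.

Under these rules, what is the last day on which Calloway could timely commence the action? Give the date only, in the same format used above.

9 June 2013

The claim accrued on 25 January 2009 — the later of the 17 November 2007 act and the 25 January 2009 discovery.
The untolled deadline — 3 years after 25 January 2009 — is 25 January 2012.
The emergency suspension of filing deadlines from 5 November 2009 to 8 September 2010 tolled the period for 307 days, extending the deadline to 27 November 2012.
The period was tolled for 194 days by the pending criminal prosecution (21 October 2012 to 3 May 2013), pushing the deadline to 9 June 2013.
The other events in the timeline have no effect on the limitation period under the stated rules.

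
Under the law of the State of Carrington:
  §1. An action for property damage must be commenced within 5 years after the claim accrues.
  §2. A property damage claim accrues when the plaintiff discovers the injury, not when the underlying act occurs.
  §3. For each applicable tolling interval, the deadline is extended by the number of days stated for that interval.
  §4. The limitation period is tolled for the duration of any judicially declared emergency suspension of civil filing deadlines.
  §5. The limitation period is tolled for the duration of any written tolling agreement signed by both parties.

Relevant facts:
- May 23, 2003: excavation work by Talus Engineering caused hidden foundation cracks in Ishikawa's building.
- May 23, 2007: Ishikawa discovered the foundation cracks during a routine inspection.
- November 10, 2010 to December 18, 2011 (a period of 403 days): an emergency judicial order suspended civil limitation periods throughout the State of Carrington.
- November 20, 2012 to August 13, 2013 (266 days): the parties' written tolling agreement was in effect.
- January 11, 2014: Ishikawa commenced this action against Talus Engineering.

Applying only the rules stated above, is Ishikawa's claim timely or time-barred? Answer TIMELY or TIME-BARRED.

The claim did not accrue until Ishikawa discovered the injury on May 23, 2007; the May 23, 2003 act date does not start the clock under the stated rule.
5 years from May 23, 2007 is May 23, 2012.
Because the emergency suspension of filing deadlines ran from November 10, 2010 to December 18, 2011, the deadline is extended by 403 days to June 30, 2013.
Because the written tolling agreement ran from November 20, 2012 to August 13, 2013, the deadline is extended by 266 days to March 23, 2014.
Filing on January 11, 2014 beat the March 23, 2014 deadline — the action is timely.

TIMELY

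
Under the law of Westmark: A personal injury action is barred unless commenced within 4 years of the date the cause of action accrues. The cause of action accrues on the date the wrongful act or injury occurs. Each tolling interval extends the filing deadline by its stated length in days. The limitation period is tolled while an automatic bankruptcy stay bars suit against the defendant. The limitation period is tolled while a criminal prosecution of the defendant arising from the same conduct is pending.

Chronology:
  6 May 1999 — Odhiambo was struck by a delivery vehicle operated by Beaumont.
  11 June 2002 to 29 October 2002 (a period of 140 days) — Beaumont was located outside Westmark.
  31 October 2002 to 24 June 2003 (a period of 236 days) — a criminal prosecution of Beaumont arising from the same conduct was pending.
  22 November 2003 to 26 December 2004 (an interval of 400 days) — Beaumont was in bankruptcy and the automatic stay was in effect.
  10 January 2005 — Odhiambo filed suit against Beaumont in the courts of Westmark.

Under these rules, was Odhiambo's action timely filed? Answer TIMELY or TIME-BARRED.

TIMELY

The claim accrued on 6 May 1999, when the wrongful act occurred.
The untolled deadline — 4 years after 6 May 1999 — is 6 May 2003.
The period was tolled for 236 days by the pending criminal prosecution (31 October 2002 to 24 June 2003), pushing the deadline to 28 December 2003.
Because the automatic bankruptcy stay ran from 22 November 2003 to 26 December 2004, the deadline is extended by 400 days to 31 January 2005.
Although the defendant's absence ran from 11 June 2002 to 29 October 2002, the stated rules do not make that a tolling event, so it is disregarded.
The 10 January 2005 filing precedes the 31 January 2005 deadline; the claim is timely.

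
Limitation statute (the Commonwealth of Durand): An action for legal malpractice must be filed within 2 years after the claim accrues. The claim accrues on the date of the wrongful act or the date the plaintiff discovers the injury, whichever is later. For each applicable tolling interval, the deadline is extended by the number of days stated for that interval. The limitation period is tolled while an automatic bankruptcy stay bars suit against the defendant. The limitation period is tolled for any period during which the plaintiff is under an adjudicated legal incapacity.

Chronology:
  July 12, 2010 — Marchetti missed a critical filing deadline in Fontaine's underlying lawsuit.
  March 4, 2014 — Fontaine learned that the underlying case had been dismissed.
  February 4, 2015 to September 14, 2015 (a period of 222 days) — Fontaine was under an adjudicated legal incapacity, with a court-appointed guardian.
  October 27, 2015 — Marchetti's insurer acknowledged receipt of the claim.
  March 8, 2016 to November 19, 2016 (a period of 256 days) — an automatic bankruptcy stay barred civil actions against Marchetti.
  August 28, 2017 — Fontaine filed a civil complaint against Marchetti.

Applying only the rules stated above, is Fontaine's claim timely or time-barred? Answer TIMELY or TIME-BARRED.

TIME-BARRED

Taking the later of the act (July 12, 2010) and discovery (March 4, 2014), the claim accrued on March 4, 2014.
The untolled deadline — 2 years after March 4, 2014 — is March 4, 2016.
Because the plaintiff's legal incapacity ran from February 4, 2015 to September 14, 2015, the deadline is extended by 222 days to October 12, 2016.
Because the automatic bankruptcy stay ran from March 8, 2016 to November 19, 2016, the deadline is extended by 256 days to June 25, 2017.
None of the other events listed affects the running of the period under the stated rules.
The August 28, 2017 filing falls after the June 25, 2017 deadline; the claim is time-barred.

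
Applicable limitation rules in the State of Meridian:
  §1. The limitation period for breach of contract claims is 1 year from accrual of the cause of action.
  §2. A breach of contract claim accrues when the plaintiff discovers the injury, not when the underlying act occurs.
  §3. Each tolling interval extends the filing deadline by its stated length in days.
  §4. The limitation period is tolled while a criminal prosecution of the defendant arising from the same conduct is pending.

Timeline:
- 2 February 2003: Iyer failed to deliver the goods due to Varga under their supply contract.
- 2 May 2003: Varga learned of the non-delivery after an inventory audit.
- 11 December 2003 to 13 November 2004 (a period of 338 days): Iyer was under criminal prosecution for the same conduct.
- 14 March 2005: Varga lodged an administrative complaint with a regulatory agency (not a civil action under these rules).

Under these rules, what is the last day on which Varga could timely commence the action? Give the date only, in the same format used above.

The claim did not accrue until Varga discovered the injury on 2 May 2003; the 2 February 2003 act date does not start the clock under the stated rule.
Adding the 1 year base period to 2 May 2003 gives a deadline of 2 May 2004, before any tolling.
Because the pending criminal prosecution ran from 11 December 2003 to 13 November 2004, the deadline is extended by 338 days to 5 April 2005.
Nothing else in the chronology tolls or restarts the period.

5 April 2005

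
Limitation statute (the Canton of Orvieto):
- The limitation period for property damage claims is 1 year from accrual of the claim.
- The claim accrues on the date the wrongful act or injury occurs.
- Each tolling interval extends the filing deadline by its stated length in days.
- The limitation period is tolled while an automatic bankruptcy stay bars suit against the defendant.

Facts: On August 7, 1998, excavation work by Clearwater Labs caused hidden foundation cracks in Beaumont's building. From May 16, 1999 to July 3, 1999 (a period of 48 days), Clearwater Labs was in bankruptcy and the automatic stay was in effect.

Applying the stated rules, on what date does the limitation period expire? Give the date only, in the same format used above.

September 24, 1999

The claim accrued on August 7, 1998, the date of the act.
Adding the 1 year base period to August 7, 1998 gives a deadline of August 7, 1999, before any tolling.
The period was tolled for 48 days by the automatic bankruptcy stay (May 16, 1999 to July 3, 1999), pushing the deadline to September 24, 1999.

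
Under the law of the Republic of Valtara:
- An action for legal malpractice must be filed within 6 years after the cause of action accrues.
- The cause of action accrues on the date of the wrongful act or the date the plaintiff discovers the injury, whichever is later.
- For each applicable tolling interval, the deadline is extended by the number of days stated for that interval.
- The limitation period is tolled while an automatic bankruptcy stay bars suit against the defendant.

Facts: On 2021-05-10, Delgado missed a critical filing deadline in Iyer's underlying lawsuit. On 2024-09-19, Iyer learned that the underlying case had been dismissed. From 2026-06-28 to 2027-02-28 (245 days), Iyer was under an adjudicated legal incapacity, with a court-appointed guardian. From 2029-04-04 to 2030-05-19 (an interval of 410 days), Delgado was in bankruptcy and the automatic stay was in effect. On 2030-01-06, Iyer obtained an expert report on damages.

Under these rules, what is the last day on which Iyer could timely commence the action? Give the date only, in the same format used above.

2031-11-03

Taking the later of the act (2021-05-10) and discovery (2024-09-19), the claim accrued on 2024-09-19.
Adding the 6 years base period to 2024-09-19 gives a deadline of 2030-09-19, before any tolling.
Because the automatic bankruptcy stay ran from 2029-04-04 to 2030-05-19, the deadline is extended by 410 days to 2031-11-03.
Although the plaintiff's incapacity ran from 2026-06-28 to 2027-02-28, the stated rules do not make that a tolling event, so it is disregarded.
None of the other events listed affects the running of the period under the stated rules.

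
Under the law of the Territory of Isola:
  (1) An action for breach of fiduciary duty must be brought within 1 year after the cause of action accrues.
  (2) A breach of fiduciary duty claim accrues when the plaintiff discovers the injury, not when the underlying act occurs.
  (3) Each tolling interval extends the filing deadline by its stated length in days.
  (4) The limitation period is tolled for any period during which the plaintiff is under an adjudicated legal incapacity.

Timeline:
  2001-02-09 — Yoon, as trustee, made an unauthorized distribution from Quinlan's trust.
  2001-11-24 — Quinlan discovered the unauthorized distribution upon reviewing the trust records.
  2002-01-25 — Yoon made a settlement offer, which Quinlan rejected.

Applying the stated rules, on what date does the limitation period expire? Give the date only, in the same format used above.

The claim did not accrue until Quinlan discovered the injury on 2001-11-24; the 2001-02-09 act date does not start the clock under the stated rule.
The untolled deadline — 1 year after 2001-11-24 — is 2002-11-24.
Nothing else in the chronology tolls or restarts the period.

2002-11-24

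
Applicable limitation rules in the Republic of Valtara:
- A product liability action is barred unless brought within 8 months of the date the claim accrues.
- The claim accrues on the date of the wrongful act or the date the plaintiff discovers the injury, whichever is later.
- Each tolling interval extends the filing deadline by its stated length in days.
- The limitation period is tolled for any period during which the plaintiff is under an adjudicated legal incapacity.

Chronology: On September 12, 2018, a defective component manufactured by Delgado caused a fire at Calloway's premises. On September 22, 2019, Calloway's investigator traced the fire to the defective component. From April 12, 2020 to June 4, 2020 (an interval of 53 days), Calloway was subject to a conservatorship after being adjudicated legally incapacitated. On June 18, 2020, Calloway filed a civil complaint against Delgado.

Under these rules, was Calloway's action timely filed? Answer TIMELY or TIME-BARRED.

TIMELY

Because discovery on September 22, 2019 post-dates the September 12, 2018 act, accrual under the later-of rule falls on September 22, 2019.
The untolled deadline — 8 months after September 22, 2019 — is May 22, 2020.
The plaintiff's legal incapacity from April 12, 2020 to June 4, 2020 tolled the period for 53 days, extending the deadline to July 14, 2020.
The June 18, 2020 filing precedes the July 14, 2020 deadline; the claim is timely.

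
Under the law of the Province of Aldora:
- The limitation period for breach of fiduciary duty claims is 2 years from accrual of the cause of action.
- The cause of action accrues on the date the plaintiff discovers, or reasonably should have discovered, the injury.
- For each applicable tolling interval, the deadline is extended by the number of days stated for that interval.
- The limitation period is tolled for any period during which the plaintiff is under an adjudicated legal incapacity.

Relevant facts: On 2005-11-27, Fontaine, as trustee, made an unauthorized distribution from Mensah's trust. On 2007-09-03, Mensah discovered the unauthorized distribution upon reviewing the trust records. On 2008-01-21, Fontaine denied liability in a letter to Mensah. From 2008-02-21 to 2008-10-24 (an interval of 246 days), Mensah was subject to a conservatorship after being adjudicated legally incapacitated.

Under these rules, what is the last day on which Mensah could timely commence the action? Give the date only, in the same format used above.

2010-05-07

Accrual is tied to discovery, so the period began on 2007-09-03 rather than on 2005-11-27 when the act occurred.
The untolled deadline — 2 years after 2007-09-03 — is 2009-09-03.
The period was tolled for 246 days by the plaintiff's legal incapacity (2008-02-21 to 2008-10-24), pushing the deadline to 2010-05-07.
The other events in the timeline have no effect on the limitation period under the stated rules.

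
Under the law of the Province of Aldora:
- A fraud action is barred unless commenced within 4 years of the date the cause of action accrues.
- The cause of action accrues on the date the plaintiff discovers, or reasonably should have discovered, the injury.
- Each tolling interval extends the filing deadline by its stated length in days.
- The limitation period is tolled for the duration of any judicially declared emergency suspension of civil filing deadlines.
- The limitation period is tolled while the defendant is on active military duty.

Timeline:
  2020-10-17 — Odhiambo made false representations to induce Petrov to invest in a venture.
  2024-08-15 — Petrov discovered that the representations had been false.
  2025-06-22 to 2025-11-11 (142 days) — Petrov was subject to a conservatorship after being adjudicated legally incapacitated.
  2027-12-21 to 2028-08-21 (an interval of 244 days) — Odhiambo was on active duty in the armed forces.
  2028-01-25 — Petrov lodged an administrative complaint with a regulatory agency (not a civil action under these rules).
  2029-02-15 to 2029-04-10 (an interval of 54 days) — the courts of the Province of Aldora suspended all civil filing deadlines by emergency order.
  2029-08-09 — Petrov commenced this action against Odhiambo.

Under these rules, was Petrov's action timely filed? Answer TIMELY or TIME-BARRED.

Under the discovery rule, the claim accrued on 2024-08-15, when Petrov discovered the injury — not on the 2020-10-17 date of the underlying act.
4 years from 2024-08-15 is 2028-08-15.
The defendant's active military service from 2027-12-21 to 2028-08-21 tolled the period for 244 days, extending the deadline to 2029-04-16.
The period was tolled for 54 days by the emergency suspension of filing deadlines (2029-02-15 to 2029-04-10), pushing the deadline to 2029-06-09.
No stated provision tolls the period for the plaintiff's incapacity, so the interval from 2025-06-22 to 2025-11-11 has no effect on the deadline.
Nothing else in the chronology tolls or restarts the period.
The 2029-08-09 filing falls after the 2029-06-09 deadline; the claim is time-barred.

TIME-BARRED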